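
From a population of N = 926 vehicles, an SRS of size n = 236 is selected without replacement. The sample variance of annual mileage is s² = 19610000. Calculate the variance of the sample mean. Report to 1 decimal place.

61916.1

Under SRS without replacement, Var(ȳ) = (1 − f)·s²/n with f = n/N = 236/926 = 0.25485961.
Var(ȳ) = (1 − 0.25485961)·19610000/236 = 0.74514039·83093.22 = 61916.115.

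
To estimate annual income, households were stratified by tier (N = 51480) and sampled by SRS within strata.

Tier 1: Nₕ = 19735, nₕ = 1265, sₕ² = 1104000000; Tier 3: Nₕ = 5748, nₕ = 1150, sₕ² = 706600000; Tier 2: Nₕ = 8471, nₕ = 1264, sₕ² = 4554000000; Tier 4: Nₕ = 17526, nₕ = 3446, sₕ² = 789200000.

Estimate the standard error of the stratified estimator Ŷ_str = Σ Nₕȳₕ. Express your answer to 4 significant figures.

Var(Ŷ_str) = Σₕ Nₕ²(1 − fₕ)sₕ²/nₕ.
Tier 1: 19735²·(1 − 1265/19735)·1104000000/1265 = 3.1811385 × 10^14.
Tier 3: 5748²·(1 − 1150/5748)·706600000/1150 = 1.6239084 × 10^13.
Tier 2: 8471²·(1 − 1264/8471)·4554000000/1264 = 2.1995567 × 10^14.
Tier 4: 17526²·(1 − 3446/17526)·789200000/3446 = 5.6514159 × 10^13.
Sum = 6.1082276 × 10^14.
SE = √(6.1082276 × 10^14) = 2.471 × 10^7.

2.471 × 10^7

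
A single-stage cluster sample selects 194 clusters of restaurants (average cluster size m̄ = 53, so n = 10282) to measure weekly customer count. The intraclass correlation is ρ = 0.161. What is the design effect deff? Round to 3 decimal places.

9.372

deff = 1 + (53 − 1)·0.161 = 1 + 8.372 = 9.372.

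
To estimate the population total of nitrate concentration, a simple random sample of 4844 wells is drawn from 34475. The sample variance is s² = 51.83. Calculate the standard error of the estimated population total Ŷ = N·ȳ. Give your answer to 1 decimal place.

Var(Ŷ) = N²·Var(ȳ) = N²·(1 − n/N)·s²/n.
f = 4844/34475 = 0.14050761; Var(ȳ) = 0.85949239·51.83/4844 = 0.0091964266.
Var(Ŷ) = 34475² · 0.0091964266 = 1.0930189 × 10^7.
SE(Ŷ) = √(1.0930189 × 10^7) = 3306.1.

3306.1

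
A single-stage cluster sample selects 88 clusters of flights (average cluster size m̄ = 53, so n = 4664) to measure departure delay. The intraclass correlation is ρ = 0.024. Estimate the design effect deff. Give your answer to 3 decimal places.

deff = 1 + (53 − 1)·0.024 = 1 + 1.248 = 2.248.

2.248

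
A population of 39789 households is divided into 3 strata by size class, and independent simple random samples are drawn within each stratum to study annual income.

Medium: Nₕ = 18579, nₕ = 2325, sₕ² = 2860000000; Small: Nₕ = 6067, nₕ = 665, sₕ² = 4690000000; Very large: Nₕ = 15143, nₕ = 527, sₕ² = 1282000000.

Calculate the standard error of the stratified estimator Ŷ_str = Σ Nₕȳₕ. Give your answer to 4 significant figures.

Var(Ŷ_str) = Σₕ Nₕ²(1 − fₕ)sₕ²/nₕ.
Medium: 18579²·(1 − 2325/18579)·2860000000/2325 = 3.7147164 × 10^14.
Small: 6067²·(1 − 665/6067)·4690000000/665 = 2.3114248 × 10^14.
Very large: 15143²·(1 − 527/15143)·1282000000/527 = 5.3841589 × 10^14.
Sum = 1.14103 × 10^15.
SE = √(1.14103 × 10^15) = 3.378 × 10^7.

3.378 × 10^7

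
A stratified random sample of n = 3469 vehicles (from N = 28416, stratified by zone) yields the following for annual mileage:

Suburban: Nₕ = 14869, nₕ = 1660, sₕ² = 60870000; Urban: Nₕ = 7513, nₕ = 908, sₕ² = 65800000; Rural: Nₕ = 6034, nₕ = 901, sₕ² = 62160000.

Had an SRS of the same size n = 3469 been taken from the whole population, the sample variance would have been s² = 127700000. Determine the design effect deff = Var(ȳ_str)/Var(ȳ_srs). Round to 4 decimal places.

Var(ȳ_str) = Σ Wₕ²(1−fₕ)sₕ²/nₕ with Wₕ = Nₕ/28416:
  Suburban: (14869/28416)²·(1−1660/14869)·60870000/1660 = 8919.0999
  Urban: (7513/28416)²·(1−908/7513)·65800000/908 = 4453.4888
  Rural: (6034/28416)²·(1−901/6034)·62160000/901 = 2646.2867
  → Var(ȳ_str) = 16018.875.
Var(ȳ_srs) = (1 − 3469/28416)·127700000/3469 = 32317.814.
deff = 16018.875 / 32317.814 = 0.4957.

0.4957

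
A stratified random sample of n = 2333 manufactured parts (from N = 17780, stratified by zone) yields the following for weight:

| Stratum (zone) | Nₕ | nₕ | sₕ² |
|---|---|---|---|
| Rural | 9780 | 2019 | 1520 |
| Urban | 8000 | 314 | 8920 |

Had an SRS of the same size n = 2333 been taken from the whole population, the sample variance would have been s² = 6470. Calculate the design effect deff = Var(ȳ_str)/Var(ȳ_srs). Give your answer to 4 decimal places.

Var(ȳ_str) = Σ Wₕ²(1−fₕ)sₕ²/nₕ with Wₕ = Nₕ/17780:
  Rural: (9780/17780)²·(1−2019/9780)·1520/2019 = 0.18075915
  Urban: (8000/17780)²·(1−314/8000)·8920/314 = 5.5253788
  → Var(ȳ_str) = 5.706138.
Var(ȳ_srs) = (1 − 2333/17780)·6470/2333 = 2.4093613.
deff = 5.706138 / 2.4093613 = 2.3683.

2.3683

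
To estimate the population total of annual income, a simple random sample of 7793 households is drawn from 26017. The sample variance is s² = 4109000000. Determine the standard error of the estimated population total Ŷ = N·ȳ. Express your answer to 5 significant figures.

1.5811 × 10^7

Var(Ŷ) = N²·Var(ȳ) = N²·(1 − n/N)·s²/n.
f = 7793/26017 = 0.29953492; Var(ȳ) = 0.70046508·4109000000/7793 = 369332.86.
Var(Ŷ) = 26017² · 369332.86 = 2.4999561 × 10^14.
SE(Ŷ) = √(2.4999561 × 10^14) = 1.5811 × 10^7.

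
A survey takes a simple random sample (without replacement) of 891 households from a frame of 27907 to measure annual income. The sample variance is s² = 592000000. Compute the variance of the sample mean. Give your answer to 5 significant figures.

643210

Under SRS without replacement, Var(ȳ) = (1 − f)·s²/n with f = n/N = 891/27907 = 0.03192747.
Var(ȳ) = (1 − 0.03192747)·592000000/891 = 0.96807253·664422 = 643208.68.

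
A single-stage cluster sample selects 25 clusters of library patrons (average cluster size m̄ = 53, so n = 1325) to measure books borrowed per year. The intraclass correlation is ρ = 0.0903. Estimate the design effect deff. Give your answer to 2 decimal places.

5.70

deff = 1 + (53 − 1)·0.0903 = 1 + 4.6956 = 5.6956.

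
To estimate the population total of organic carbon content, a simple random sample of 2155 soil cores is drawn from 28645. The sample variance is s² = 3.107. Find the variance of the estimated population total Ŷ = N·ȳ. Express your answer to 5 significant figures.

1.0940 × 10^6

Var(Ŷ) = N²·Var(ȳ) = N²·(1 − n/N)·s²/n.
f = 2155/28645 = 0.07523128; Var(ȳ) = 0.92476872·3.107/2155 = 0.0013332976.
Var(Ŷ) = 28645² · 0.0013332976 = 1.0940187 × 10^6.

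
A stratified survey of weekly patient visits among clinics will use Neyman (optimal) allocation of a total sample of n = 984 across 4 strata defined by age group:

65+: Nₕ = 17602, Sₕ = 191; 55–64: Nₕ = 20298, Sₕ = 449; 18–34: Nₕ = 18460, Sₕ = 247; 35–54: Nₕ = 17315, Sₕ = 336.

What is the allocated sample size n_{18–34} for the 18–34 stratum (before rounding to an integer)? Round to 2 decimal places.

196.33

Neyman allocation: nₕ = n·NₕSₕ / Σⱼ NⱼSⱼ.
Σ NⱼSⱼ = 17602·191 + 20298·449 + 18460·247 + 17315·336 = 2.2853244 × 10^7.
n_{18–34} = 984·18460·247 / (2.2853244 × 10^7) = 196.33.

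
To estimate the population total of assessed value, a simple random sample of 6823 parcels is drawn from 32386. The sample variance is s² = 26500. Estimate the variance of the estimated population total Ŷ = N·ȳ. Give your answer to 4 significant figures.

Var(Ŷ) = N²·Var(ȳ) = N²·(1 − n/N)·s²/n.
f = 6823/32386 = 0.21067745; Var(ȳ) = 0.78932255·26500/6823 = 3.0656672.
Var(Ŷ) = 32386² · 3.0656672 = 3.2154342 × 10^9.

3.215 × 10^9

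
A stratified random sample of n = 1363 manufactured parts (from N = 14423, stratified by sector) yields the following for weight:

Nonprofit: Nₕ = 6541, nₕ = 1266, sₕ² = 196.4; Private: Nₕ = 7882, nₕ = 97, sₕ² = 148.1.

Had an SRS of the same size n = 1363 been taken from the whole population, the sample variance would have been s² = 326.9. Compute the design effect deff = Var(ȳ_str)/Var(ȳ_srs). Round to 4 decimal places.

Var(ȳ_str) = Σ Wₕ²(1−fₕ)sₕ²/nₕ with Wₕ = Nₕ/14423:
  Nonprofit: (6541/14423)²·(1−1266/6541)·196.4/1266 = 0.025731386
  Private: (7882/14423)²·(1−97/7882)·148.1/97 = 0.45036763
  → Var(ȳ_str) = 0.47609902.
Var(ȳ_srs) = (1 − 1363/14423)·326.9/1363 = 0.2171734.
deff = 0.47609902 / 0.2171734 = 2.1923.

2.1923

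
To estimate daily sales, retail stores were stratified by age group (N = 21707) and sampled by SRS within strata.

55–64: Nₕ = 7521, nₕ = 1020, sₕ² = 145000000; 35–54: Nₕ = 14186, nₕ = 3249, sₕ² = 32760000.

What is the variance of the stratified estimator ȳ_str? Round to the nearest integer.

Var(ȳ_str) = Σₕ Wₕ²(1 − fₕ)sₕ²/nₕ with Wₕ = Nₕ/N, N = 21707.
55–64: Wₕ = 0.34647809; term = 0.34647809²·(1 − 0.13562026)·145000000/1020 = 14751.085.
35–54: Wₕ = 0.65352191; term = 0.65352191²·(1 − 0.22902862)·32760000/3249 = 3320.112.
Sum = 18071.197.

18071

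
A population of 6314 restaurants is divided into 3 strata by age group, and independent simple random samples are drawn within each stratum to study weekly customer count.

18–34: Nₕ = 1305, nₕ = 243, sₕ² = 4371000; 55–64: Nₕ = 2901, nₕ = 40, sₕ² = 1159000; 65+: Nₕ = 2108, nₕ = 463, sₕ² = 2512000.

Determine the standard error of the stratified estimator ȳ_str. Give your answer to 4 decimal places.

84.4363

Var(ȳ_str) = Σₕ Wₕ²(1 − fₕ)sₕ²/nₕ with Wₕ = Nₕ/N, N = 6314.
18–34: Wₕ = 0.20668356; term = 0.20668356²·(1 − 0.18620690)·4371000/243 = 625.31725.
55–64: Wₕ = 0.45945518; term = 0.45945518²·(1 − 0.01378835)·1159000/40 = 6032.2576.
65+: Wₕ = 0.33386126; term = 0.33386126²·(1 − 0.21963947)·2512000/463 = 471.91741.
Sum = 7129.4923.
SE = √(7129.4923) = 84.4363.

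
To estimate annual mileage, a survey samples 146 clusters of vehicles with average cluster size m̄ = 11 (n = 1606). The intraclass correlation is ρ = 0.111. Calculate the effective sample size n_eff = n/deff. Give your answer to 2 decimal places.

deff = 1 + (11 − 1)·0.111 = 1 + 1.11 = 2.11.
n_eff = 1606 / 2.11 = 761.14.

761.14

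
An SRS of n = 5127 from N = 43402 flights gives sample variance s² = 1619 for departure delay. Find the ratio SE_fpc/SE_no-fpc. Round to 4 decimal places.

f = n/N = 5127/43402 = 0.11812820.
SE_no-fpc = √(s²/n) = 0.56194235; SE_fpc = √((1−f)s²/n) = 0.52770899.
Ratio = √(1−f) = 0.93908030.

0.9391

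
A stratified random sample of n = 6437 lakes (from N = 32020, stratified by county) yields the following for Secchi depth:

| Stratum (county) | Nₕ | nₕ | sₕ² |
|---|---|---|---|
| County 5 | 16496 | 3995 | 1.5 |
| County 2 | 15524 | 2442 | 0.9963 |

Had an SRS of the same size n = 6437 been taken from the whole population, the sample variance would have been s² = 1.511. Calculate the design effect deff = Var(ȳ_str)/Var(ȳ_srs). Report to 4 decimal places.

Var(ȳ_str) = Σ Wₕ²(1−fₕ)sₕ²/nₕ with Wₕ = Nₕ/32020:
  County 5: (16496/32020)²·(1−3995/16496)·1.5/3995 = 7.5518825 × 10^-5
  County 2: (15524/32020)²·(1−2442/15524)·0.9963/2442 = 8.0812696 × 10^-5
  → Var(ȳ_str) = 1.5633152 × 10^-4.
Var(ȳ_srs) = (1 − 6437/32020)·1.511/6437 = 1.8754742 × 10^-4.
deff = (1.5633152 × 10^-4) / (1.8754742 × 10^-4) = 0.8336.

0.8336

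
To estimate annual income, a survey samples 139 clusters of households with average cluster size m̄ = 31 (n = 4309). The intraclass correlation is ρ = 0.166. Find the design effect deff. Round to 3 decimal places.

5.980

deff = 1 + (31 − 1)·0.166 = 1 + 4.98 = 5.98.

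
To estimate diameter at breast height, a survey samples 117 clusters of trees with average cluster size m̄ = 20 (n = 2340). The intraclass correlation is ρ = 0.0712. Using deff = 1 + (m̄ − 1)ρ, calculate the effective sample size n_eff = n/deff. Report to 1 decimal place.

deff = 1 + (20 − 1)·0.0712 = 1 + 1.3528 = 2.3528.
n_eff = 2340 / 2.3528 = 994.6.

994.6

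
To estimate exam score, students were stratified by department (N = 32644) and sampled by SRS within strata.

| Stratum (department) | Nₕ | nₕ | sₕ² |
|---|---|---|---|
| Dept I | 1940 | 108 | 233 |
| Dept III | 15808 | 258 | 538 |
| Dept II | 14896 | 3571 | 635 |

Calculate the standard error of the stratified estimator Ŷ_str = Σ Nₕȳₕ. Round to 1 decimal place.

23457.5

Var(Ŷ_str) = Σₕ Nₕ²(1 − fₕ)sₕ²/nₕ.
Dept I: 1940²·(1 − 108/1940)·233/108 = 7.6675985 × 10^6.
Dept III: 15808²·(1 − 258/15808)·538/258 = 5.1258972 × 10^8.
Dept II: 14896²·(1 − 3571/14896)·635/3571 = 2.9997962 × 10^7.
Sum = 5.5025528 × 10^8.
SE = √(5.5025528 × 10^8) = 23457.5.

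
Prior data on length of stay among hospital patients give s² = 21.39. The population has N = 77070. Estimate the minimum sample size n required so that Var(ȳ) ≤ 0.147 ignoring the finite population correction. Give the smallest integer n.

146

Without fpc, n₀ = s²/D = 21.39/0.147 = 145.5102.
Rounding up, n = 146.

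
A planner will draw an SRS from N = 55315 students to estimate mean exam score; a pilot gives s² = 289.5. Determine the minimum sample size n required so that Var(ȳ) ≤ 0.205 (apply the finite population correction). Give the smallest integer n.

1378

Without fpc, n₀ = s²/D = 289.5/0.205 = 1412.1951.
With fpc, (1 − n/N)·s²/n ≤ D requires n ≥ n₀/(1 + n₀/N) = 1412.1951/(1 + 1412.1951/55315) = 1377.0392.
Rounding up, n = 1378.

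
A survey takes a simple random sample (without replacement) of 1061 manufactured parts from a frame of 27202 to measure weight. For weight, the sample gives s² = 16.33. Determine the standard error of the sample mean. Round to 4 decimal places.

0.1216

Under SRS without replacement, Var(ȳ) = (1 − f)·s²/n with f = n/N = 1061/27202 = 0.03900448.
Var(ȳ) = (1 − 0.03900448)·16.33/1061 = 0.96099552·0.01539114 = 0.014790817.
SE(ȳ) = √(0.014790817) = 0.1216.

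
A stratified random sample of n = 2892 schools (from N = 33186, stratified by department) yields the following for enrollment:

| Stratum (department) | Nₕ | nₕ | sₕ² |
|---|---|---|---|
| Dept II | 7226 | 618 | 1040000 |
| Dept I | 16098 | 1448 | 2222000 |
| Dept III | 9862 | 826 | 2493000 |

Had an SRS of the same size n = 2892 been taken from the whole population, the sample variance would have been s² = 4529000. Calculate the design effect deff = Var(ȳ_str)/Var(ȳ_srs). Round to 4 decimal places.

Var(ȳ_str) = Σ Wₕ²(1−fₕ)sₕ²/nₕ with Wₕ = Nₕ/33186:
  Dept II: (7226/33186)²·(1−618/7226)·1040000/618 = 72.96306
  Dept I: (16098/33186)²·(1−1448/16098)·2222000/1448 = 328.6058
  Dept III: (9862/33186)²·(1−826/9862)·2493000/826 = 244.21573
  → Var(ȳ_str) = 645.78459.
Var(ȳ_srs) = (1 − 2892/33186)·4529000/2892 = 1429.571.
deff = 645.78459 / 1429.571 = 0.4517.

0.4517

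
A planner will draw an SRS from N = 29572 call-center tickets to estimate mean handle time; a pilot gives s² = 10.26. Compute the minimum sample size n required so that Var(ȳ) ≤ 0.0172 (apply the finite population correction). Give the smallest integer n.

585

Without fpc, n₀ = s²/D = 10.26/0.0172 = 596.5116.
With fpc, (1 − n/N)·s²/n ≤ D requires n ≥ n₀/(1 + n₀/N) = 596.5116/(1 + 596.5116/29572) = 584.7170.
Rounding up, n = 585.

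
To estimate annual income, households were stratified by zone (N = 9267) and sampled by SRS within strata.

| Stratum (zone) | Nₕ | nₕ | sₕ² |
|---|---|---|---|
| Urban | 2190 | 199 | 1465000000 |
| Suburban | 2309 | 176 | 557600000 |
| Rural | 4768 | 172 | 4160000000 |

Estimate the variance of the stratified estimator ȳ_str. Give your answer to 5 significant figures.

Var(ȳ_str) = Σₕ Wₕ²(1 − fₕ)sₕ²/nₕ with Wₕ = Nₕ/N, N = 9267.
Urban: Wₕ = 0.23632243; term = 0.23632243²·(1 − 0.09086758)·1465000000/199 = 373784.77.
Suburban: Wₕ = 0.24916370; term = 0.24916370²·(1 − 0.07622347)·557600000/176 = 181696.5.
Rural: Wₕ = 0.51451387; term = 0.51451387²·(1 − 0.03607383)·4160000000/172 = 6.1716718 × 10^6.
Sum = 6.7271531 × 10^6.

6.7272 × 10^6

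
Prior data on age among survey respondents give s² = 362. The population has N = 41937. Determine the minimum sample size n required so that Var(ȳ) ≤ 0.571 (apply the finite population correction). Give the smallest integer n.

625

Without fpc, n₀ = s²/D = 362/0.571 = 633.9755.
With fpc, (1 − n/N)·s²/n ≤ D requires n ≥ n₀/(1 + n₀/N) = 633.9755/(1 + 633.9755/41937) = 624.5342.
Rounding up, n = 625.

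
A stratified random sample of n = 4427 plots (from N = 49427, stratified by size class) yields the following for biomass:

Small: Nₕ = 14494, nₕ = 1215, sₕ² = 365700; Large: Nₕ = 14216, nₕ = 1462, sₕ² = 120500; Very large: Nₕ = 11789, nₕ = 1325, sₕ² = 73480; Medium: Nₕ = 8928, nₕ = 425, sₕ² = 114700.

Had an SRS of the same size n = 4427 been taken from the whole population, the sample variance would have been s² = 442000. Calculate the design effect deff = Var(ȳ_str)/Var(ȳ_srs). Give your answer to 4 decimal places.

0.4512

Var(ȳ_str) = Σ Wₕ²(1−fₕ)sₕ²/nₕ with Wₕ = Nₕ/49427:
  Small: (14494/49427)²·(1−1215/14494)·365700/1215 = 23.712307
  Large: (14216/49427)²·(1−1462/14216)·120500/1462 = 6.116951
  Very large: (11789/49427)²·(1−1325/11789)·73480/1325 = 2.8002671
  Medium: (8928/49427)²·(1−425/8928)·114700/425 = 8.3863377
  → Var(ȳ_str) = 41.015863.
Var(ȳ_srs) = (1 − 4427/49427)·442000/4427 = 90.899399.
deff = 41.015863 / 90.899399 = 0.4512.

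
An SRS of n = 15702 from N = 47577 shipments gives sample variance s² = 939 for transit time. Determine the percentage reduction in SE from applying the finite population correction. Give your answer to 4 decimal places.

18.1485

f = n/N = 15702/47577 = 0.33003342.
SE_no-fpc = √(s²/n) = 0.24454304; SE_fpc = √((1−f)s²/n) = 0.20016211.
Ratio = √(1−f) = 0.81851486. Reduction = 100·(1 − 0.81851486) = 18.1485%.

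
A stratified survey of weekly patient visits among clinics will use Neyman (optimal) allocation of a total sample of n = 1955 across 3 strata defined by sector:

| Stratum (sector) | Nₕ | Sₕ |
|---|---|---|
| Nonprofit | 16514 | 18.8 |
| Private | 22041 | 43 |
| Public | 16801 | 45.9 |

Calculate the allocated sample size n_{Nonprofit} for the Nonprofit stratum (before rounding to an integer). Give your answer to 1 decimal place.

299.1

Neyman allocation: nₕ = n·NₕSₕ / Σⱼ NⱼSⱼ.
Σ NⱼSⱼ = 16514·18.8 + 22041·43 + 16801·45.9 = 2.0293921 × 10^6.
n_{Nonprofit} = 1955·16514·18.8 / (2.0293921 × 10^6) = 299.1.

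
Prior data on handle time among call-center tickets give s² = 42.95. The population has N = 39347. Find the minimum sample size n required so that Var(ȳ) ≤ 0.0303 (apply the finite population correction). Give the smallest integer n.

1369

Without fpc, n₀ = s²/D = 42.95/0.0303 = 1417.4917.
With fpc, (1 − n/N)·s²/n ≤ D requires n ≥ n₀/(1 + n₀/N) = 1417.4917/(1 + 1417.4917/39347) = 1368.2017.
Rounding up, n = 1369.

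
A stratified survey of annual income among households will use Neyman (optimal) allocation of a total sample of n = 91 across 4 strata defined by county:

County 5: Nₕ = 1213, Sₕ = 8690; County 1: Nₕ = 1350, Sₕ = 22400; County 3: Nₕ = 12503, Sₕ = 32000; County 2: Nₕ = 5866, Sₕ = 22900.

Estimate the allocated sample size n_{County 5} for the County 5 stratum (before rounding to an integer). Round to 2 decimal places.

1.67

Neyman allocation: nₕ = n·NₕSₕ / Σⱼ NⱼSⱼ.
Σ NⱼSⱼ = 1213·8690 + 1350·22400 + 12503·32000 + 5866·22900 = 5.7520837 × 10^8.
n_{County 5} = 91·1213·8690 / (5.7520837 × 10^8) = 1.67.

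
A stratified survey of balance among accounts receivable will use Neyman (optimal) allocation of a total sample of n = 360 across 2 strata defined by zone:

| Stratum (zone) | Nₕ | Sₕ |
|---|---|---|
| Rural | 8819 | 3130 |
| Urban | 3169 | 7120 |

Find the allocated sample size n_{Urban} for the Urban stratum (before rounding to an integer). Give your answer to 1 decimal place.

161.9

Neyman allocation: nₕ = n·NₕSₕ / Σⱼ NⱼSⱼ.
Σ NⱼSⱼ = 8819·3130 + 3169·7120 = 5.016675 × 10^7.
n_{Urban} = 360·3169·7120 / (5.016675 × 10^7) = 161.9.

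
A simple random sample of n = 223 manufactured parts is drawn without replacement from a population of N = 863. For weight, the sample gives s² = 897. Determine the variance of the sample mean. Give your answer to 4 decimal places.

2.9830

Under SRS without replacement, Var(ȳ) = (1 − f)·s²/n with f = n/N = 223/863 = 0.25840093.
Var(ȳ) = (1 − 0.25840093)·897/223 = 0.74159907·4.0224215 = 2.9830241.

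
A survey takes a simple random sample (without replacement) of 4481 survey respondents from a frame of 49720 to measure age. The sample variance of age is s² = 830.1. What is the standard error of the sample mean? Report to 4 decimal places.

Under SRS without replacement, Var(ȳ) = (1 − f)·s²/n with f = n/N = 4481/49720 = 0.09012470.
Var(ȳ) = (1 − 0.09012470)·830.1/4481 = 0.90987530·0.18524883 = 0.16855333.
SE(ȳ) = √(0.16855333) = 0.4106.

0.4106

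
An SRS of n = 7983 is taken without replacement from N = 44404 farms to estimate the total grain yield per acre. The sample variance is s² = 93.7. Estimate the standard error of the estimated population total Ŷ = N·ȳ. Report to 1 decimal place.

Var(Ŷ) = N²·Var(ȳ) = N²·(1 − n/N)·s²/n.
f = 7983/44404 = 0.17978110; Var(ȳ) = 0.82021890·93.7/7983 = 0.0096272718.
Var(Ŷ) = 44404² · 0.0096272718 = 1.8982238 × 10^7.
SE(Ŷ) = √(1.8982238 × 10^7) = 4356.9.

4356.9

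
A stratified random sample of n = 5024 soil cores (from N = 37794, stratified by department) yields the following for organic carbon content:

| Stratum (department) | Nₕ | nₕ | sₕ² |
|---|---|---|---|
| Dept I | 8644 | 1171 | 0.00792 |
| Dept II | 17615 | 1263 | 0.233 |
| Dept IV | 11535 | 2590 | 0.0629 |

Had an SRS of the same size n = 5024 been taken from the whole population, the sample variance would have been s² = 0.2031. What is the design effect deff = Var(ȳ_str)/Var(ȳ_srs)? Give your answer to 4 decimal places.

1.1201

Var(ȳ_str) = Σ Wₕ²(1−fₕ)sₕ²/nₕ with Wₕ = Nₕ/37794:
  Dept I: (8644/37794)²·(1−1171/8644)·0.00792/1171 = 3.0586678 × 10^-7
  Dept II: (17615/37794)²·(1−1263/17615)·0.233/1263 = 3.7201494 × 10^-5
  Dept IV: (11535/37794)²·(1−2590/11535)·0.0629/2590 = 1.7542969 × 10^-6
  → Var(ȳ_str) = 3.9261658 × 10^-5.
Var(ȳ_srs) = (1 − 5024/37794)·0.2031/5024 = 3.5052087 × 10^-5.
deff = (3.9261658 × 10^-5) / (3.5052087 × 10^-5) = 1.1201.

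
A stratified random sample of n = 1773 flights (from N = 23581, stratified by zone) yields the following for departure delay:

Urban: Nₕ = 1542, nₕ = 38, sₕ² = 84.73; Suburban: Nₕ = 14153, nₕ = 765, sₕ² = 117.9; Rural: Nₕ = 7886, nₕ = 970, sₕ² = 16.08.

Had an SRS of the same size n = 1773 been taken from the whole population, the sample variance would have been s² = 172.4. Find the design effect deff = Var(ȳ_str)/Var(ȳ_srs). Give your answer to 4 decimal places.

Var(ȳ_str) = Σ Wₕ²(1−fₕ)sₕ²/nₕ with Wₕ = Nₕ/23581:
  Urban: (1542/23581)²·(1−38/1542)·84.73/38 = 0.0092995382
  Suburban: (14153/23581)²·(1−765/14153)·117.9/765 = 0.052516061
  Rural: (7886/23581)²·(1−970/7886)·16.08/970 = 0.0016259292
  → Var(ȳ_str) = 0.063441528.
Var(ȳ_srs) = (1 − 1773/23581)·172.4/1773 = 0.089925352.
deff = 0.063441528 / 0.089925352 = 0.7055.

0.7055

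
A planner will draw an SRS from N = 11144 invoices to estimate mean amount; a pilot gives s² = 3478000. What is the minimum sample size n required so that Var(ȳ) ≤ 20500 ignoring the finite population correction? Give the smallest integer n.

Without fpc, n₀ = s²/D = 3478000/20500 = 169.6585.
Rounding up, n = 170.

170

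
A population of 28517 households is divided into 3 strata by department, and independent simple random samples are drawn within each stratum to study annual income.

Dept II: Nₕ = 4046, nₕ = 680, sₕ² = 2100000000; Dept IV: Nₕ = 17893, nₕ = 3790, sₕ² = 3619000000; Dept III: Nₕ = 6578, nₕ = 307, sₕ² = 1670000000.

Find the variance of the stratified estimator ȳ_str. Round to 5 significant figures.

Var(ȳ_str) = Σₕ Wₕ²(1 − fₕ)sₕ²/nₕ with Wₕ = Nₕ/N, N = 28517.
Dept II: Wₕ = 0.14188028; term = 0.14188028²·(1 − 0.16806723)·2100000000/680 = 51718.117.
Dept IV: Wₕ = 0.62745029; term = 0.62745029²·(1 − 0.21181468)·3619000000/3790 = 296303.22.
Dept III: Wₕ = 0.23066943; term = 0.23066943²·(1 − 0.04667072)·1670000000/307 = 275931.38.
Sum = 623952.72.

623950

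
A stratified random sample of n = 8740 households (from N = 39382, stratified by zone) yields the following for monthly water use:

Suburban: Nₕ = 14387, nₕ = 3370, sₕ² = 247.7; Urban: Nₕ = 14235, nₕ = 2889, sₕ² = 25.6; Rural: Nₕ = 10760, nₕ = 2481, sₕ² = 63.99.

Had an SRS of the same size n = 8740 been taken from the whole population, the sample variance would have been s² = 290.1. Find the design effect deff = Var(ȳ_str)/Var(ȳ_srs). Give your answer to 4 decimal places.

Var(ȳ_str) = Σ Wₕ²(1−fₕ)sₕ²/nₕ with Wₕ = Nₕ/39382:
  Suburban: (14387/39382)²·(1−3370/14387)·247.7/3370 = 0.0075116296
  Urban: (14235/39382)²·(1−2889/14235)·25.6/2889 = 9.227778 × 10^-4
  Rural: (10760/39382)²·(1−2481/10760)·63.99/2481 = 0.001481426
  → Var(ȳ_str) = 0.0099158334.
Var(ȳ_srs) = (1 − 8740/39382)·290.1/8740 = 0.02582591.
deff = 0.0099158334 / 0.02582591 = 0.3839.

0.3839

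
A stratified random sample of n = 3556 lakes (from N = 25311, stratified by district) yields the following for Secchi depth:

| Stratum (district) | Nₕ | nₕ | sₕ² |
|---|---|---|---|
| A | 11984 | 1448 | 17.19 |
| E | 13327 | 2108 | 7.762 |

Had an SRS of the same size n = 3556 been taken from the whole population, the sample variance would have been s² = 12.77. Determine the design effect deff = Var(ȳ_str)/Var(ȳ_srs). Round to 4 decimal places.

Var(ȳ_str) = Σ Wₕ²(1−fₕ)sₕ²/nₕ with Wₕ = Nₕ/25311:
  A: (11984/25311)²·(1−1448/11984)·17.19/1448 = 0.0023397328
  E: (13327/25311)²·(1−2108/13327)·7.762/2108 = 8.5935176 × 10^-4
  → Var(ȳ_str) = 0.0031990846.
Var(ȳ_srs) = (1 − 3556/25311)·12.77/3556 = 0.0030865899.
deff = 0.0031990846 / 0.0030865899 = 1.0364.

1.0364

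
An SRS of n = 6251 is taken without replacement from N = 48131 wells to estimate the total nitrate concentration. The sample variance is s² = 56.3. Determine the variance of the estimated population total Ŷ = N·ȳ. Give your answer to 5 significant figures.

1.8155 × 10^7

Var(Ŷ) = N²·Var(ȳ) = N²·(1 − n/N)·s²/n.
f = 6251/48131 = 0.12987472; Var(ȳ) = 0.87012528·56.3/6251 = 0.0078368347.
Var(Ŷ) = 48131² · 0.0078368347 = 1.8154758 × 10^7.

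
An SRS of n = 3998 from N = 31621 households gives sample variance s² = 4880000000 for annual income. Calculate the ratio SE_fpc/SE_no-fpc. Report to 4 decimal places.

0.9346

f = n/N = 3998/31621 = 0.12643496.
SE_no-fpc = √(s²/n) = 1104.8123; SE_fpc = √((1−f)s²/n) = 1032.6096.
Ratio = √(1−f) = 0.93464701.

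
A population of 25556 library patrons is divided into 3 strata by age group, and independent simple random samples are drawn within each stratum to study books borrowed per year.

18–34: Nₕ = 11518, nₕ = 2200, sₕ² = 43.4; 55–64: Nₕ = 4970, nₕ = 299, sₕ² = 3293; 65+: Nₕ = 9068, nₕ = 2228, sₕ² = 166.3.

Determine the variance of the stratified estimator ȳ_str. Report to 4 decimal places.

Var(ȳ_str) = Σₕ Wₕ²(1 − fₕ)sₕ²/nₕ with Wₕ = Nₕ/N, N = 25556.
18–34: Wₕ = 0.45069651; term = 0.45069651²·(1 − 0.19100538)·43.4/2200 = 0.0032417616.
55–64: Wₕ = 0.19447488; term = 0.19447488²·(1 − 0.06016097)·3293/299 = 0.3914723.
65+: Wₕ = 0.35482861; term = 0.35482861²·(1 − 0.24569916)·166.3/2228 = 0.0070885746.
Sum = 0.40180264.

0.4018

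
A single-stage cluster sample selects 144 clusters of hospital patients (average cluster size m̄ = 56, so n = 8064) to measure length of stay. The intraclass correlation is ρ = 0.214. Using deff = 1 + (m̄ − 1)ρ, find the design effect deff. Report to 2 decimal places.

deff = 1 + (56 − 1)·0.214 = 1 + 11.77 = 12.77.

12.77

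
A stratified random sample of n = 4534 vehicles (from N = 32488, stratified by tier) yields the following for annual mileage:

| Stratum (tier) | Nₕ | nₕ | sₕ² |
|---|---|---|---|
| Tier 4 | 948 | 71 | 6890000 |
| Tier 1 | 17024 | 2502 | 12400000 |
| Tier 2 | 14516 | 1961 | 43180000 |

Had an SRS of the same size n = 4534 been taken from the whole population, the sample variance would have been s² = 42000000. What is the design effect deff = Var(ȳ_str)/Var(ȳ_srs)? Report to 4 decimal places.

Var(ȳ_str) = Σ Wₕ²(1−fₕ)sₕ²/nₕ with Wₕ = Nₕ/32488:
  Tier 4: (948/32488)²·(1−71/948)·6890000/71 = 76.440382
  Tier 1: (17024/32488)²·(1−2502/17024)·12400000/2502 = 1160.851
  Tier 2: (14516/32488)²·(1−1961/14516)·43180000/1961 = 3802.0933
  → Var(ȳ_str) = 5039.3847.
Var(ȳ_srs) = (1 − 4534/32488)·42000000/4534 = 7970.5586.
deff = 5039.3847 / 7970.5586 = 0.6322.

0.6322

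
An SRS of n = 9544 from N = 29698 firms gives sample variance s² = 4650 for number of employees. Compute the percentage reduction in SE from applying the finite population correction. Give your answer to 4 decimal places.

17.6209

f = n/N = 9544/29698 = 0.32136844.
SE_no-fpc = √(s²/n) = 0.69800938; SE_fpc = √((1−f)s²/n) = 0.57501383.
Ratio = √(1−f) = 0.82379097. Reduction = 100·(1 − 0.82379097) = 17.6209%.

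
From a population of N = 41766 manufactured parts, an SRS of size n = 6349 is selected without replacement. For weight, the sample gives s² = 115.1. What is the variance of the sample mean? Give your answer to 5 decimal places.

Under SRS without replacement, Var(ȳ) = (1 − f)·s²/n with f = n/N = 6349/41766 = 0.15201360.
Var(ȳ) = (1 − 0.15201360)·115.1/6349 = 0.84798640·0.018128839 = 0.015373009.

0.01537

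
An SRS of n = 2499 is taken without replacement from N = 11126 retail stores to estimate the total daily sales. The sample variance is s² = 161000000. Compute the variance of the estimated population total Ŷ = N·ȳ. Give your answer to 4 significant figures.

6.184 × 10^12

Var(Ŷ) = N²·Var(ȳ) = N²·(1 − n/N)·s²/n.
f = 2499/11126 = 0.22460902; Var(ȳ) = 0.77539098·161000000/2499 = 49955.161.
Var(Ŷ) = 11126² · 49955.161 = 6.1838433 × 10^12.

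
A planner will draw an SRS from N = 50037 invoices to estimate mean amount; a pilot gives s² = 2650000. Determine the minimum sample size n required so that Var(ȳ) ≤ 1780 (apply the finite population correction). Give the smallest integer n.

1446

Without fpc, n₀ = s²/D = 2650000/1780 = 1488.7640.
With fpc, (1 − n/N)·s²/n ≤ D requires n ≥ n₀/(1 + n₀/N) = 1488.7640/(1 + 1488.7640/50037) = 1445.7483.
Rounding up, n = 1446.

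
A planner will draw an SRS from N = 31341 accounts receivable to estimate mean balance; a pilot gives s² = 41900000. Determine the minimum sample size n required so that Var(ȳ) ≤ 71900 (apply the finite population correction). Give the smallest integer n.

Without fpc, n₀ = s²/D = 41900000/71900 = 582.7538.
With fpc, (1 − n/N)·s²/n ≤ D requires n ≥ n₀/(1 + n₀/N) = 582.7538/(1 + 582.7538/31341) = 572.1159.
Rounding up, n = 573.

573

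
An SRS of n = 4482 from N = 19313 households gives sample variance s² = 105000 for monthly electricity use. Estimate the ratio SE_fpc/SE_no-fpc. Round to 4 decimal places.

0.8763

f = n/N = 4482/19313 = 0.23207166.
SE_no-fpc = √(s²/n) = 4.8401489; SE_fpc = √((1−f)s²/n) = 4.2414961.
Ratio = √(1−f) = 0.87631520.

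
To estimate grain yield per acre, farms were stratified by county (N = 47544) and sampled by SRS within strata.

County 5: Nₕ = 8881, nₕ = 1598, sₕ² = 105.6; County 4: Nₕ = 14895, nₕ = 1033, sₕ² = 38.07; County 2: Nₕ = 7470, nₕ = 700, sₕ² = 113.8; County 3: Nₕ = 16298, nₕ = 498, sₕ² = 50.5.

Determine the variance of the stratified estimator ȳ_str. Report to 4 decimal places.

Var(ȳ_str) = Σₕ Wₕ²(1 − fₕ)sₕ²/nₕ with Wₕ = Nₕ/N, N = 47544.
County 5: Wₕ = 0.18679539; term = 0.18679539²·(1 − 0.17993469)·105.6/1598 = 0.0018908971.
County 4: Wₕ = 0.31328874; term = 0.31328874²·(1 − 0.06935213)·38.07/1033 = 0.0033663365.
County 2: Wₕ = 0.15711762; term = 0.15711762²·(1 − 0.09370817)·113.8/700 = 0.0036371571.
County 3: Wₕ = 0.34279825; term = 0.34279825²·(1 − 0.03055590)·50.5/498 = 0.011552128.
Sum = 0.020446519.

0.0204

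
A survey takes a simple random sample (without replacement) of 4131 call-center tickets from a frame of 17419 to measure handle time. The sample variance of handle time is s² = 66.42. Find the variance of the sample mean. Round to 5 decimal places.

Under SRS without replacement, Var(ȳ) = (1 − f)·s²/n with f = n/N = 4131/17419 = 0.23715483.
Var(ȳ) = (1 − 0.23715483)·66.42/4131 = 0.76284517·0.016078431 = 0.012265354.

0.01227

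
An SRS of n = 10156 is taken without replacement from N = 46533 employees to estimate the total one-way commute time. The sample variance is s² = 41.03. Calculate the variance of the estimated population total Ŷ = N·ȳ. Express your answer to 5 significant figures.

6.8386 × 10^6

Var(Ŷ) = N²·Var(ȳ) = N²·(1 − n/N)·s²/n.
f = 10156/46533 = 0.21825371; Var(ȳ) = 0.78174629·41.03/10156 = 0.0031582365.
Var(Ŷ) = 46533² · 0.0031582365 = 6.8385929 × 10^6.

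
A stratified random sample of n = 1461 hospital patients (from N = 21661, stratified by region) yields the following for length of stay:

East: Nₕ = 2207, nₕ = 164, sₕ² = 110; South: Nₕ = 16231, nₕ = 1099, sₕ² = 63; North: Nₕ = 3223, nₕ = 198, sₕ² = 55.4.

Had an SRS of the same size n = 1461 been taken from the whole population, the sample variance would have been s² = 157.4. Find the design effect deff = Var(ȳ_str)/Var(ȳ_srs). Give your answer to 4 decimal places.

0.4207

Var(ȳ_str) = Σ Wₕ²(1−fₕ)sₕ²/nₕ with Wₕ = Nₕ/21661:
  East: (2207/21661)²·(1−164/2207)·110/164 = 0.0064455879
  South: (16231/21661)²·(1−1099/16231)·63/1099 = 0.030007337
  North: (3223/21661)²·(1−198/3223)·55.4/198 = 0.0058139763
  → Var(ȳ_str) = 0.042266901.
Var(ȳ_srs) = (1 − 1461/21661)·157.4/1461 = 0.10046791.
deff = 0.042266901 / 0.10046791 = 0.4207.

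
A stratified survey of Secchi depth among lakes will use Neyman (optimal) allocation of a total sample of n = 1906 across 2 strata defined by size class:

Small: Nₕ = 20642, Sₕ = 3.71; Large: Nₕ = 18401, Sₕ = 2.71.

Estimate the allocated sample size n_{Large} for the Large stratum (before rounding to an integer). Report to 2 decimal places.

Neyman allocation: nₕ = n·NₕSₕ / Σⱼ NⱼSⱼ.
Σ NⱼSⱼ = 20642·3.71 + 18401·2.71 = 126448.53.
n_{Large} = 1906·18401·2.71 / 126448.53 = 751.66.

751.66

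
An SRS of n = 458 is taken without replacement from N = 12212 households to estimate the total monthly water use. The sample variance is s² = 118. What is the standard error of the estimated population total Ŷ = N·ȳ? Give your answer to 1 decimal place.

6081.3

Var(Ŷ) = N²·Var(ȳ) = N²·(1 − n/N)·s²/n.
f = 458/12212 = 0.03750409; Var(ȳ) = 0.96249591·118/458 = 0.24797929.
Var(Ŷ) = 12212² · 0.24797929 = 3.6981882 × 10^7.
SE(Ŷ) = √(3.6981882 × 10^7) = 6081.3.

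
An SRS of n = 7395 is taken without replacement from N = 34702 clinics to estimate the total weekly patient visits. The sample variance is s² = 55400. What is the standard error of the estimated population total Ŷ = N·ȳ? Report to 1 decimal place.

Var(Ŷ) = N²·Var(ȳ) = N²·(1 − n/N)·s²/n.
f = 7395/34702 = 0.21310011; Var(ȳ) = 0.78689989·55400/7395 = 5.8950986.
Var(Ŷ) = 34702² · 5.8950986 = 7.0990475 × 10^9.
SE(Ŷ) = √(7.0990475 × 10^9) = 84255.8.

84255.8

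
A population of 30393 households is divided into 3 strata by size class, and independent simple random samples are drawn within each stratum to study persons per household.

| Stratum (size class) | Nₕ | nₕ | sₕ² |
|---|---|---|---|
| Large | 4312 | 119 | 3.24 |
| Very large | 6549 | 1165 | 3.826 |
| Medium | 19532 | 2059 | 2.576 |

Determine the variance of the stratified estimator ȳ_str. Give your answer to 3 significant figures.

0.00112

Var(ȳ_str) = Σₕ Wₕ²(1 − fₕ)sₕ²/nₕ with Wₕ = Nₕ/N, N = 30393.
Large: Wₕ = 0.14187477; term = 0.14187477²·(1 − 0.02759740)·3.24/119 = 5.329108 × 10^-4.
Very large: Wₕ = 0.21547725; term = 0.21547725²·(1 − 0.17788975)·3.826/1165 = 1.2535797 × 10^-4.
Medium: Wₕ = 0.64264798; term = 0.64264798²·(1 − 0.10541675)·2.576/2059 = 4.6222833 × 10^-4.
Sum = 0.0011204971.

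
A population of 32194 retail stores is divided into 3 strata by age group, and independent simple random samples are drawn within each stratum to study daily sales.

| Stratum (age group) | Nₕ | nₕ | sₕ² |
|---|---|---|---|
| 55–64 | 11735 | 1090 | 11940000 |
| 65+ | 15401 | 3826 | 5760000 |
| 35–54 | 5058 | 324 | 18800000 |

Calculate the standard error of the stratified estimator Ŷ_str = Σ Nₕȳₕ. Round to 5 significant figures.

Var(Ŷ_str) = Σₕ Nₕ²(1 − fₕ)sₕ²/nₕ.
55–64: 11735²·(1 − 1090/11735)·11940000/1090 = 1.3683796 × 10^12.
65+: 15401²·(1 − 3826/15401)·5760000/3826 = 2.6837833 × 10^11.
35–54: 5058²·(1 − 324/5058)·18800000/324 = 1.3893764 × 10^12.
Sum = 3.0261343 × 10^12.
SE = √(3.0261343 × 10^12) = 1.7396 × 10^6.

1.7396 × 10^6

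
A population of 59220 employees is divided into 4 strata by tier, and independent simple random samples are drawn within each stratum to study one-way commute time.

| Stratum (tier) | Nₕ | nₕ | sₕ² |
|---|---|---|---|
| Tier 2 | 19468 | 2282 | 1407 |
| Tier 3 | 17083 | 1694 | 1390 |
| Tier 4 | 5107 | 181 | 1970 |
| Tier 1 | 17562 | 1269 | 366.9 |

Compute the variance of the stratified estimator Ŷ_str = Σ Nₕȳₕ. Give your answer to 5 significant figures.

7.7854 × 10^8

Var(Ŷ_str) = Σₕ Nₕ²(1 − fₕ)sₕ²/nₕ.
Tier 2: 19468²·(1 − 2282/19468)·1407/2282 = 2.062883 × 10^8.
Tier 3: 17083²·(1 − 1694/17083)·1390/1694 = 2.1571281 × 10^8.
Tier 4: 5107²·(1 − 181/5107)·1970/181 = 2.7380912 × 10^8.
Tier 1: 17562²·(1 − 1269/17562)·366.9/1269 = 8.2729637 × 10^7.
Sum = 7.7853987 × 10^8.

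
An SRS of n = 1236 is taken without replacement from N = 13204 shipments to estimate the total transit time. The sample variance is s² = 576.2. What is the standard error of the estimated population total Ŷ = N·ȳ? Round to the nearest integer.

8583

Var(Ŷ) = N²·Var(ȳ) = N²·(1 − n/N)·s²/n.
f = 1236/13204 = 0.09360800; Var(ȳ) = 0.90639200·576.2/1236 = 0.42254294.
Var(Ŷ) = 13204² · 0.42254294 = 7.3668509 × 10^7.
SE(Ŷ) = √(7.3668509 × 10^7) = 8583.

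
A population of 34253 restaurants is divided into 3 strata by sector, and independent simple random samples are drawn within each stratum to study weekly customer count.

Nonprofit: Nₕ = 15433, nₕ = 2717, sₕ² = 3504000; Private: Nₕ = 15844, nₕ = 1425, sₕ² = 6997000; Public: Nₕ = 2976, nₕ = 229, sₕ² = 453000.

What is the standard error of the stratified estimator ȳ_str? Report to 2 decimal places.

Var(ȳ_str) = Σₕ Wₕ²(1 − fₕ)sₕ²/nₕ with Wₕ = Nₕ/N, N = 34253.
Nonprofit: Wₕ = 0.45055908; term = 0.45055908²·(1 − 0.17605132)·3504000/2717 = 215.71389.
Private: Wₕ = 0.46255802; term = 0.46255802²·(1 − 0.08993941)·6997000/1425 = 956.09216.
Public: Wₕ = 0.08688290; term = 0.08688290²·(1 − 0.07694892)·453000/229 = 13.783423.
Sum = 1185.5895.
SE = √(1185.5895) = 34.43.

34.43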